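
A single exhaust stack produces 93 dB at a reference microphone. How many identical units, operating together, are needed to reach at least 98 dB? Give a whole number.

4

N identical sources give L₁ + 10·log₁₀ N, so require 10·log₁₀ N ≥ 98 − 93 = 5.0 dB.
N ≥ 10^(5.0/10) = 3.162, so N = 4.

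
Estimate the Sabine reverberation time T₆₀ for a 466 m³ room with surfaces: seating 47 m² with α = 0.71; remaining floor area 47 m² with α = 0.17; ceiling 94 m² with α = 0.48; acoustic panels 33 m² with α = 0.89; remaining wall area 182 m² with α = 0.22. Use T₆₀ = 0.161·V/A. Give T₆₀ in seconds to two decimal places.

A = Σ Sᵢαᵢ = 47·0.71 + 47·0.17 + 94·0.48 + 33·0.89 + 182·0.22 = 155.89 m².
T₆₀ = 0.161·V/A = 0.161·466/155.89 = 0.481 s.

0.48 s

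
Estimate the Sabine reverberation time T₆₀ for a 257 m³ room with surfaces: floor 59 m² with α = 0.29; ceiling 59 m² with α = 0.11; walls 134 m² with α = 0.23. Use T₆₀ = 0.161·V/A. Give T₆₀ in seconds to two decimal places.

Summing Sᵢαᵢ: 59·0.29 + 59·0.11 + 134·0.23 = 54.42 m².
T₆₀ = 0.161 × 257 / 54.42 = 0.760 s.

0.76 s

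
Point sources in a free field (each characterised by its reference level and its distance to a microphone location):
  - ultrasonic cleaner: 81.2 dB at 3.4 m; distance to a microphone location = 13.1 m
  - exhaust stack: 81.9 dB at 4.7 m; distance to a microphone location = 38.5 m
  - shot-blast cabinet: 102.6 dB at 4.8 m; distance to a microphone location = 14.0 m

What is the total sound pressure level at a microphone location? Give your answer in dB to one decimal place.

Propagate each source to the receiver with L = L_ref − 20·log₁₀(r/r_ref), then add intensities.
ultrasonic cleaner: 81.2 − 20·log₁₀(13.1/3.4) = 81.2 − 11.72 = 69.48 dB.
exhaust stack: 81.9 − 20·log₁₀(38.5/4.7) = 81.9 − 18.27 = 63.63 dB.
shot-blast cabinet: 102.6 − 20·log₁₀(14.0/4.8) = 102.6 − 9.30 = 93.30 dB.
Σ 10^(L/10) = 2.150e+09 → L_total = 10·log₁₀(2.150e+09) = 93.32 dB.

93.3 dB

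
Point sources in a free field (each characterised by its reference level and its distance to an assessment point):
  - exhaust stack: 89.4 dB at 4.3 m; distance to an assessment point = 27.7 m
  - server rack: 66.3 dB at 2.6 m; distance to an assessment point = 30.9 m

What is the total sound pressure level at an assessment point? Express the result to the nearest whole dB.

First find each source's level at the receiver (point-source: −20·log₁₀(r/r_ref)), then combine on an intensity basis.
exhaust stack: 89.4 − 20·log₁₀(27.7/4.3) = 89.4 − 16.18 = 73.22 dB.
server rack: 66.3 − 20·log₁₀(30.9/2.6) = 66.3 − 21.50 = 44.80 dB.
Σ 10^(L/10) = 2.102e+07 → L_total = 10·log₁₀(2.102e+07) = 73.23 dB.

73 dB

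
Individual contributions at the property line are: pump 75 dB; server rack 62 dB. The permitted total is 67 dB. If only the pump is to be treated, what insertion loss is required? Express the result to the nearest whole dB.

10 dB

Fixed contribution from the other source: Σ 10^(L/10) = 10^(62/10) = 1.585e+06 (62.00 dB).
The limit corresponds to 10^(67/10) = 5.012e+06; subtracting the fixed part leaves 3.427e+06 for the pump, i.e. 65.35 dB.
Required insertion loss = 75 − 65.35 = 9.65 dB.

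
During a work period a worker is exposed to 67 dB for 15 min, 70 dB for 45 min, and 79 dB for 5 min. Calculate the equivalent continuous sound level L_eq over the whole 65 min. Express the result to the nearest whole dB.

Weight each interval's intensity by its duration and average over T = 65 min:
Σ tᵢ·10^(Lᵢ/10) = 15·10^(67/10) + 45·10^(70/10) + 5·10^(79/10) = 9.223e+08.
L_eq = 10·log₁₀(9.223e+08/65) = 71.52 dB.

72 dB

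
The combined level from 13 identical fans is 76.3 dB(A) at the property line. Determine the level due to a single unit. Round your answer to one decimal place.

13 equal contributions raise the level by 10·log₁₀ 13 = 11.139 dB, so each unit alone gives 76.3 − 11.139.

65.2 dB(A)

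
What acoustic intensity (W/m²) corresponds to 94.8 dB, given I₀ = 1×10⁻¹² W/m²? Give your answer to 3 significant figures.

L = 10·log₁₀(I/I₀) ⇒ I = I₀·10^(L/10) = 10⁻¹² × 10^9.48.

0.00302 W/m²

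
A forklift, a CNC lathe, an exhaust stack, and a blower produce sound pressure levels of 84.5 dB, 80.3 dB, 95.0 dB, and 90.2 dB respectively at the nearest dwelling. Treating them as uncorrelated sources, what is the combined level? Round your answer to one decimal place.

96.6 dB

Incoherent sources combine by intensity addition: L_total = 10·log₁₀(Σ 10^(L_i/10)).
Σ 10^(L/10) = 10^(84.5/10) + 10^(80.3/10) + 10^(95.0/10) + 10^(90.2/10) = 4.598e+09.
L_total = 10·log₁₀(4.598e+09) = 96.63 dB.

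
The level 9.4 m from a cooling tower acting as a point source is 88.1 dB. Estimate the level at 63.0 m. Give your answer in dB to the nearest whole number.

For a point source, L₂ = L₁ − 20·log₁₀(r₂/r₁).
L₂ = 88.1 − 20·log₁₀(63.0/9.4) = 88.1 − 16.524 = 71.58 dB.

72 dB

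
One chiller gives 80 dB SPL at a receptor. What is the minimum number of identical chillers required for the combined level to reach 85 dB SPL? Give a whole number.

N identical sources give L₁ + 10·log₁₀ N, so require 10·log₁₀ N ≥ 85 − 80 = 5.0 dB.
N ≥ 10^(5.0/10) = 3.162, so N = 4.

4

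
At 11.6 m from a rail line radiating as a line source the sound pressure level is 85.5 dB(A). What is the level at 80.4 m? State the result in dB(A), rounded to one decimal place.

For a line source, L₂ = L₁ − 10·log₁₀(r₂/r₁).
L₂ = 85.5 − 10·log₁₀(80.4/11.6) = 85.5 − 8.408 = 77.09 dB(A).

77.1 dB(A)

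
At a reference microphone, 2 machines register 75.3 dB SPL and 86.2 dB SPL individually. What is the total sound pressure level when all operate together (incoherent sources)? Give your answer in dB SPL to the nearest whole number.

87 dB SPL

Incoherent sources combine by intensity addition: L_total = 10·log₁₀(Σ 10^(L_i/10)).
Σ 10^(L/10) = 10^(75.3/10) + 10^(86.2/10) = 4.508e+08.
L_total = 10·log₁₀(4.508e+08) = 86.54 dB SPL.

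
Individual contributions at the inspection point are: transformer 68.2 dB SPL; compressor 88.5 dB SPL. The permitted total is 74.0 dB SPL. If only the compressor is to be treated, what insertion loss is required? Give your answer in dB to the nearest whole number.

16 dB

Everything except the compressor sums to 10^(68.2/10) = 6.607e+06 in linear terms, 68.20 dB SPL.
The limit corresponds to 10^(74.0/10) = 2.512e+07; subtracting the fixed part leaves 1.851e+07 for the compressor, i.e. 72.67 dB SPL.
So the compressor must be reduced from 88.5 to 72.67 dB SPL: IL = 15.83 dB.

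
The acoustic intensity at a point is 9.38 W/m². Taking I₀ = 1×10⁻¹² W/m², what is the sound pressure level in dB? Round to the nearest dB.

130 dB

I/I₀ = 9.38/10⁻¹² = 9.38×10^12, and L = 10·log₁₀(I/I₀).
L = 10·(0.9722 + 12) = 129.72 dB.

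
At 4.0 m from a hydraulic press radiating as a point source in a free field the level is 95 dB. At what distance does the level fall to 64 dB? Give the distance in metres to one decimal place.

Point-source spreading drops the level by 20·log₁₀(r₂/r₁); inverting, r₂/r₁ = 10^(ΔL/20).
r₂ = 4.0·10^((95−64)/20) = 4.0·10^(31.0/20) = 141.93 m.

141.9 m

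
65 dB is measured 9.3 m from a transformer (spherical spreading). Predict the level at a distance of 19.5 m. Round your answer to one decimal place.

58.6 dB

Spherical spreading from a point source gives a 20·log₁₀(r₂/r₁) drop.
L₂ = 65 − 20·log₁₀(19.5/9.3) = 65 − 6.431 = 58.57 dB.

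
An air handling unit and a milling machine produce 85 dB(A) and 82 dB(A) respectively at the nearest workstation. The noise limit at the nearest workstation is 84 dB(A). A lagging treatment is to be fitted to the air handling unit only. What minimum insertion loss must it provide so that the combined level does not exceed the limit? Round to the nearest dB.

Everything except the air handling unit sums to 10^(82/10) = 1.585e+08 in linear terms, 82.00 dB(A).
The limit corresponds to 10^(84/10) = 2.512e+08; subtracting the fixed part leaves 9.270e+07 for the air handling unit, i.e. 79.67 dB(A).
So the air handling unit must be reduced from 85 to 79.67 dB(A): IL = 5.33 dB.

5 dB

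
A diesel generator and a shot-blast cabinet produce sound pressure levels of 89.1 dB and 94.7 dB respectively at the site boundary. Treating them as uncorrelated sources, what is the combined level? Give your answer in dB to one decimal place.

For uncorrelated sources the intensities add, so convert each level to linear form, sum, and take 10·log₁₀ of the total.
Σ 10^(L/10) = 10^(89.1/10) + 10^(94.7/10) = 3.764e+09.
L_total = 10·log₁₀(3.764e+09) = 95.76 dB.

95.8 dB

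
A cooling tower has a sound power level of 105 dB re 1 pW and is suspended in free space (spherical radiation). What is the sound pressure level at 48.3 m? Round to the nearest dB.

The power spreads over a sphere of area 4π·r², so L_p = L_w − 10·log₁₀(4π·r²).
4π·r² = 2.932e+04 m², 10·log₁₀ of that is 44.671 dB.
L_p = 105 − 44.671 = 60.33 dB.

60 dB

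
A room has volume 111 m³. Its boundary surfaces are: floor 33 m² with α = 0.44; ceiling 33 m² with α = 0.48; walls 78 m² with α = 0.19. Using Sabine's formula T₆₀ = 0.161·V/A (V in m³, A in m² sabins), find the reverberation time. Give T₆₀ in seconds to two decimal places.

0.40 s

A = Σ Sᵢαᵢ = 33·0.44 + 33·0.48 + 78·0.19 = 45.18 m².
T₆₀ = 0.161·V/A = 0.161·111/45.18 = 0.396 s.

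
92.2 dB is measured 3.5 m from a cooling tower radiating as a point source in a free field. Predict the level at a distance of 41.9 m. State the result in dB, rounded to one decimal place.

Spherical spreading from a point source gives a 20·log₁₀(r₂/r₁) drop.
L₂ = 92.2 − 20·log₁₀(41.9/3.5) = 92.2 − 21.563 = 70.64 dB.

70.6 dB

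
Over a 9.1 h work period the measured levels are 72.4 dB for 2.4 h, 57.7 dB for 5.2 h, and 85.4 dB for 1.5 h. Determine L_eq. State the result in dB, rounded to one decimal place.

77.9 dB

Weight each interval's intensity by its duration and average over T = 9.1 h:
Σ tᵢ·10^(Lᵢ/10) = 2.4·10^(72.4/10) + 5.2·10^(57.7/10) + 1.5·10^(85.4/10) = 5.649e+08.
L_eq = 10·log₁₀(5.649e+08/9.1) = 77.93 dB.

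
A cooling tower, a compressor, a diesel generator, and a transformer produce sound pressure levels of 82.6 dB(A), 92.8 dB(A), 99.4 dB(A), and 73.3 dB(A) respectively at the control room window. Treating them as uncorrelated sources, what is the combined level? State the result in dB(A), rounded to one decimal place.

Incoherent sources combine by intensity addition: L_total = 10·log₁₀(Σ 10^(L_i/10)).
Σ 10^(L/10) = 10^(82.6/10) + 10^(92.8/10) + 10^(99.4/10) + 10^(73.3/10) = 1.082e+10.
L_total = 10·log₁₀(1.082e+10) = 100.34 dB(A).

100.3 dB(A)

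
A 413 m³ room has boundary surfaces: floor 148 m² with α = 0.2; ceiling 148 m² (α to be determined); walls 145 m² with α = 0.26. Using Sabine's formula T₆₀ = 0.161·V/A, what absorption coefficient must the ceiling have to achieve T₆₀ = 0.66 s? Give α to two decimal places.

Required total absorption A = 0.161·413/0.66 = 100.75 m².
Absorption from the other surfaces = 148·0.2 + 145·0.26 = 67.30 m², so the ceiling must supply 33.45 m² over 148 m².
α = 33.45/148 = 0.226.

0.23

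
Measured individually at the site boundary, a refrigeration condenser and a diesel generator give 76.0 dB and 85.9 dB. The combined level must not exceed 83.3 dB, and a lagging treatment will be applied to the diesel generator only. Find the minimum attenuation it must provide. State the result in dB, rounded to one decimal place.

3.5 dB

Everything except the diesel generator sums to 10^(76.0/10) = 3.981e+07 in linear terms, 76.00 dB.
To meet 83.3 dB overall, the treated diesel generator may contribute at most 10^(83.3/10) − 3.981e+07 = 1.740e+08, i.e. 82.41 dB.
So the diesel generator must be reduced from 85.9 to 82.41 dB: IL = 3.49 dB.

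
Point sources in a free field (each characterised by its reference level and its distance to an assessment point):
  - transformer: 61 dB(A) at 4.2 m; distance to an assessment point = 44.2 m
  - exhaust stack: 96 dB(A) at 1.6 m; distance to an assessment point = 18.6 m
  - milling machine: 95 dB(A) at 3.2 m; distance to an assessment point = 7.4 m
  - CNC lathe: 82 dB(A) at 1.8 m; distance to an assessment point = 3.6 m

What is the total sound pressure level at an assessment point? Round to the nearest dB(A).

Propagate each source to the receiver with L = L_ref − 20·log₁₀(r/r_ref), then add intensities.
transformer: 61 − 20·log₁₀(44.2/4.2) = 61 − 20.44 = 40.56 dB(A).
exhaust stack: 96 − 20·log₁₀(18.6/1.6) = 96 − 21.31 = 74.69 dB(A).
milling machine: 95 − 20·log₁₀(7.4/3.2) = 95 − 7.28 = 87.72 dB(A).
CNC lathe: 82 − 20·log₁₀(3.6/1.8) = 82 − 6.02 = 75.98 dB(A).
Σ 10^(L/10) = 6.604e+08 → L_total = 10·log₁₀(6.604e+08) = 88.20 dB(A).

88 dB(A)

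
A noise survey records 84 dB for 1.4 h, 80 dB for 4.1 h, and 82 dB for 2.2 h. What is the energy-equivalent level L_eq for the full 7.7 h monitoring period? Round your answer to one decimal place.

81.6 dB

The energy average is taken in the linear domain: L_eq = 10·log₁₀[(Σ tᵢ·10^(Lᵢ/10))/T], T = 7.7 h.
Σ tᵢ·10^(Lᵢ/10) = 1.4·10^(84/10) + 4.1·10^(80/10) + 2.2·10^(82/10) = 1.110e+09.
L_eq = 10·log₁₀(1.110e+09/7.7) = 81.59 dB.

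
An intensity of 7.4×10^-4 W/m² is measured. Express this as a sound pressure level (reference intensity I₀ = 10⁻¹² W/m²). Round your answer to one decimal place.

L = 10·log₁₀(I/I₀) = 10·log₁₀(7.4×10^-4/10⁻¹²) = 10·log₁₀(7.4×10^8).
L = 10·(0.8692 + 8) = 88.69 dB.

88.7 dB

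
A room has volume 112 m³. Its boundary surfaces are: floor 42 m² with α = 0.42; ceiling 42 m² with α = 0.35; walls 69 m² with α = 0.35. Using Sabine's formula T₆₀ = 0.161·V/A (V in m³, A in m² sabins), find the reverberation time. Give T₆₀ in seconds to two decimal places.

0.32 s

Summing Sᵢαᵢ: 42·0.42 + 42·0.35 + 69·0.35 = 56.49 m².
T₆₀ = 0.161 × 112 / 56.49 = 0.319 s.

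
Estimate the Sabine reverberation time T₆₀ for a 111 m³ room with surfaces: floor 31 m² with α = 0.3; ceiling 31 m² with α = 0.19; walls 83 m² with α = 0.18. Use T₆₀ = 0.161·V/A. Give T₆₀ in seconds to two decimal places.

A = Σ Sᵢαᵢ = 31·0.3 + 31·0.19 + 83·0.18 = 30.13 m².
T₆₀ = 0.161·V/A = 0.161·111/30.13 = 0.593 s.

0.59 s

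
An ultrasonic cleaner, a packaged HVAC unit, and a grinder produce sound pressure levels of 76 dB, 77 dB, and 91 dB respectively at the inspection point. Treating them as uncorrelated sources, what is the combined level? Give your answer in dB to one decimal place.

For uncorrelated sources the intensities add, so convert each level to linear form, sum, and take 10·log₁₀ of the total.
Σ 10^(L/10) = 10^(76/10) + 10^(77/10) + 10^(91/10) = 1.349e+09.
L_total = 10·log₁₀(1.349e+09) = 91.30 dB.

91.3 dB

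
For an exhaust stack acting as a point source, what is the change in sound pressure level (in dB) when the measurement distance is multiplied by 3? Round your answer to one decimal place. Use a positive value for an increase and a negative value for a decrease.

Point-source spreading: ΔL = −20·log₁₀(r₂/r₁).
ΔL = −20·log₁₀(3) = -9.54 dB.

-9.5 dB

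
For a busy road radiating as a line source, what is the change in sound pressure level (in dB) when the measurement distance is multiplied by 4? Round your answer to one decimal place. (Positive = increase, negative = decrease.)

-6.0 dB

With cylindrical spreading the level changes by −10·log₁₀(r₂/r₁).
ΔL = −10·log₁₀(4) = -6.02 dB.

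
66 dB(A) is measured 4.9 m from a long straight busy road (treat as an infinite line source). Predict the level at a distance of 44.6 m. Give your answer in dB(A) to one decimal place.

For a line source, L₂ = L₁ − 10·log₁₀(r₂/r₁).
L₂ = 66 − 10·log₁₀(44.6/4.9) = 66 − 9.591 = 56.41 dB(A).

56.4 dB(A)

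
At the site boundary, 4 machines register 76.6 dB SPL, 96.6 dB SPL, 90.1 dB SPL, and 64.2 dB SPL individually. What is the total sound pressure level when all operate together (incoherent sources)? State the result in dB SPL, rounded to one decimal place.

Incoherent sources combine by intensity addition: L_total = 10·log₁₀(Σ 10^(L_i/10)).
Σ 10^(L/10) = 10^(76.6/10) + 10^(96.6/10) + 10^(90.1/10) + 10^(64.2/10) = 5.643e+09.
L_total = 10·log₁₀(5.643e+09) = 97.51 dB SPL.

97.5 dB SPL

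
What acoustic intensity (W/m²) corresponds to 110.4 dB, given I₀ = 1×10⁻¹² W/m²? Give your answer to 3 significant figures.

0.110 W/m²

L = 10·log₁₀(I/I₀) ⇒ I = I₀·10^(L/10) = 10⁻¹² × 10^11.04.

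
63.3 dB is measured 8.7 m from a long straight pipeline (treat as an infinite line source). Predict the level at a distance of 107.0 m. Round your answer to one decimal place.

52.4 dB

For a line source, L₂ = L₁ − 10·log₁₀(r₂/r₁).
L₂ = 63.3 − 10·log₁₀(107.0/8.7) = 63.3 − 10.899 = 52.40 dB.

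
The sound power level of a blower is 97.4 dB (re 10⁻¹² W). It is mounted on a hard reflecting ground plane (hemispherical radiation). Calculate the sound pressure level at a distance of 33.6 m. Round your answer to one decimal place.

58.9 dB

Free-field hemispherical radiation: L_p = L_w − 10·log₁₀(2π·r²), r = 33.6 m.
2π·r² = 7093 m², 10·log₁₀ of that is 38.509 dB.
L_p = 97.4 − 38.509 = 58.89 dB.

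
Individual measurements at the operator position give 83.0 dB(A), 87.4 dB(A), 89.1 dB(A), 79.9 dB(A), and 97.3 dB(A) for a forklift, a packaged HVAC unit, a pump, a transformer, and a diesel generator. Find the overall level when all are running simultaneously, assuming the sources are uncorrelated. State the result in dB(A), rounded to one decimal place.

98.5 dB(A)

For uncorrelated sources the intensities add, so convert each level to linear form, sum, and take 10·log₁₀ of the total.
Σ 10^(L/10) = 10^(83.0/10) + 10^(87.4/10) + 10^(89.1/10) + 10^(79.9/10) + 10^(97.3/10) = 7.030e+09.
L_total = 10·log₁₀(7.030e+09) = 98.47 dB(A).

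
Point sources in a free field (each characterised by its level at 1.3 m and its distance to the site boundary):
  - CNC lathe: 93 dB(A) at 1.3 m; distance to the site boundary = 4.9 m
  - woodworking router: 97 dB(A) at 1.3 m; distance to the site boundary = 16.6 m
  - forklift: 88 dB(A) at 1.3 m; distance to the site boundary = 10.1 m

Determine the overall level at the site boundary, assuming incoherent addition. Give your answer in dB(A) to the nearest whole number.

Apply inverse-square spreading to bring every level to the receiver, then sum 10^(L/10).
CNC lathe: 93 − 20·log₁₀(4.9/1.3) = 93 − 11.53 = 81.47 dB(A).
woodworking router: 97 − 20·log₁₀(16.6/1.3) = 97 − 22.12 = 74.88 dB(A).
forklift: 88 − 20·log₁₀(10.1/1.3) = 88 − 17.81 = 70.19 dB(A).
Σ 10^(L/10) = 1.816e+08 → L_total = 10·log₁₀(1.816e+08) = 82.59 dB(A).

83 dB(A)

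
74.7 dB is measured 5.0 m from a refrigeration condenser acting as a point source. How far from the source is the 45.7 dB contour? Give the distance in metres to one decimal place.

140.9 m

Point-source spreading drops the level by 20·log₁₀(r₂/r₁); inverting, r₂/r₁ = 10^(ΔL/20).
r₂ = 5.0·10^((74.7−45.7)/20) = 5.0·10^(29.0/20) = 140.92 m.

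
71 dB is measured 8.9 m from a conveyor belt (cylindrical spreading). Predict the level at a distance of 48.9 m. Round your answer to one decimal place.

For a line source, L₂ = L₁ − 10·log₁₀(r₂/r₁).
L₂ = 71 − 10·log₁₀(48.9/8.9) = 71 − 7.399 = 63.60 dB.

63.6 dB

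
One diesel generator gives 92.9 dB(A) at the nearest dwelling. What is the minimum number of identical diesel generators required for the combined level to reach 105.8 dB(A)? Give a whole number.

The shortfall is 105.8 − 92.9 = 12.9 dB, and N units add 10·log₁₀ N, so need 10·log₁₀ N ≥ 12.9.
N ≥ 10^(12.9/10) = 19.498, so N = 20.

20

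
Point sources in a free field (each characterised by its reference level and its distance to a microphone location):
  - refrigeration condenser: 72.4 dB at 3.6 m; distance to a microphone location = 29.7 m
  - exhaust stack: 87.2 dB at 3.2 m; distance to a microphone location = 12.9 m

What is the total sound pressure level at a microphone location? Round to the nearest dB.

75 dB

First find each source's level at the receiver (point-source: −20·log₁₀(r/r_ref)), then combine on an intensity basis.
refrigeration condenser: 72.4 − 20·log₁₀(29.7/3.6) = 72.4 − 18.33 = 54.07 dB.
exhaust stack: 87.2 − 20·log₁₀(12.9/3.2) = 87.2 − 12.11 = 75.09 dB.
Σ 10^(L/10) = 3.255e+07 → L_total = 10·log₁₀(3.255e+07) = 75.13 dB.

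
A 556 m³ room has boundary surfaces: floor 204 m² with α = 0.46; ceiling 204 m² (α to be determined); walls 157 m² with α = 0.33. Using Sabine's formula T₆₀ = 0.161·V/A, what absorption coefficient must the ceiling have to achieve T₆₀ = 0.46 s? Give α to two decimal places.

Required total absorption A = 0.161·556/0.46 = 194.60 m².
Absorption from the other surfaces = 204·0.46 + 157·0.33 = 145.65 m², so the ceiling must supply 48.95 m² over 204 m².
α = 48.95/204 = 0.240.

0.24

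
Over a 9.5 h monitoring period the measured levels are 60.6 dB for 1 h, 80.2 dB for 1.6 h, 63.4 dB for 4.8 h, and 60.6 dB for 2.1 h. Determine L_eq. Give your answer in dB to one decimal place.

Weight each interval's intensity by its duration and average over T = 9.5 h:
Σ tᵢ·10^(Lᵢ/10) = 1·10^(60.6/10) + 1.6·10^(80.2/10) + 4.8·10^(63.4/10) + 2.1·10^(60.6/10) = 1.816e+08.
L_eq = 10·log₁₀(1.816e+08/9.5) = 72.81 dB.

72.8 dB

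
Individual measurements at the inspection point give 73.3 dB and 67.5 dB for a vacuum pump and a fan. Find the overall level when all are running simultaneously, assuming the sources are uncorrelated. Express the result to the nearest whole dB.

74 dB

For uncorrelated sources the intensities add, so convert each level to linear form, sum, and take 10·log₁₀ of the total.
Σ 10^(L/10) = 10^(73.3/10) + 10^(67.5/10) = 2.700e+07.
L_total = 10·log₁₀(2.700e+07) = 74.31 dB.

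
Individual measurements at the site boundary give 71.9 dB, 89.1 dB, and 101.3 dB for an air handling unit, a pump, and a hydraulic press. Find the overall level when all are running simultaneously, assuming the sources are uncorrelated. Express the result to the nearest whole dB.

102 dB

Incoherent sources combine by intensity addition: L_total = 10·log₁₀(Σ 10^(L_i/10)).
Σ 10^(L/10) = 10^(71.9/10) + 10^(89.1/10) + 10^(101.3/10) = 1.432e+10.
L_total = 10·log₁₀(1.432e+10) = 101.56 dB.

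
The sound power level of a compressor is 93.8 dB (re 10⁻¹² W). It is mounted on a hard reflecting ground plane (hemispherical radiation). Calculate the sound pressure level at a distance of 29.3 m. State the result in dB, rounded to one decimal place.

56.5 dB

Free-field hemispherical radiation: L_p = L_w − 10·log₁₀(2π·r²), r = 29.3 m.
2π·r² = 5394 m², 10·log₁₀ of that is 37.319 dB.
L_p = 93.8 − 37.319 = 56.48 dB.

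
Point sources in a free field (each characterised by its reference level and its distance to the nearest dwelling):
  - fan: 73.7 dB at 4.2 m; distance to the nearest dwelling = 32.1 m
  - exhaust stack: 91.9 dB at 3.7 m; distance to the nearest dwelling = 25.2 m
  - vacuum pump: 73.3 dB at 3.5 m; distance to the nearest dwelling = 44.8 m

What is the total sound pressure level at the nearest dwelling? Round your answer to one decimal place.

First find each source's level at the receiver (point-source: −20·log₁₀(r/r_ref)), then combine on an intensity basis.
fan: 73.7 − 20·log₁₀(32.1/4.2) = 73.7 − 17.67 = 56.03 dB.
exhaust stack: 91.9 − 20·log₁₀(25.2/3.7) = 91.9 − 16.66 = 75.24 dB.
vacuum pump: 73.3 − 20·log₁₀(44.8/3.5) = 73.3 − 22.14 = 51.16 dB.
Σ 10^(L/10) = 3.392e+07 → L_total = 10·log₁₀(3.392e+07) = 75.30 dB.

75.3 dB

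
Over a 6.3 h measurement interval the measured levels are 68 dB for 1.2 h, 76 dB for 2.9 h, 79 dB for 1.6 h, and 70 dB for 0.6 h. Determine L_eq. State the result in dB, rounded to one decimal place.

Weight each interval's intensity by its duration and average over T = 6.3 h:
Σ tᵢ·10^(Lᵢ/10) = 1.2·10^(68/10) + 2.9·10^(76/10) + 1.6·10^(79/10) + 0.6·10^(70/10) = 2.561e+08.
L_eq = 10·log₁₀(2.561e+08/6.3) = 76.09 dB.

76.1 dB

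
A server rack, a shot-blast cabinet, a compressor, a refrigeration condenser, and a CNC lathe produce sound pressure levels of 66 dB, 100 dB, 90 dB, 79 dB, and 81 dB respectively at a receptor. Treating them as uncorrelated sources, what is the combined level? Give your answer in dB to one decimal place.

For uncorrelated sources the intensities add, so convert each level to linear form, sum, and take 10·log₁₀ of the total.
Σ 10^(L/10) = 10^(66/10) + 10^(100/10) + 10^(90/10) + 10^(79/10) + 10^(81/10) = 1.121e+10.
L_total = 10·log₁₀(1.121e+10) = 100.50 dB.

100.5 dB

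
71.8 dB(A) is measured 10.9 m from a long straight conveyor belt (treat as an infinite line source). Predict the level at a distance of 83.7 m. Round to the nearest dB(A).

63 dB(A)

Line-source attenuation: ΔL = 10·log₁₀(r₂/r₁) = 10·log₁₀(83.7/10.9) = 8.853 dB.
L₂ = 71.8 − 10·log₁₀(83.7/10.9) = 71.8 − 8.853 = 62.95 dB(A).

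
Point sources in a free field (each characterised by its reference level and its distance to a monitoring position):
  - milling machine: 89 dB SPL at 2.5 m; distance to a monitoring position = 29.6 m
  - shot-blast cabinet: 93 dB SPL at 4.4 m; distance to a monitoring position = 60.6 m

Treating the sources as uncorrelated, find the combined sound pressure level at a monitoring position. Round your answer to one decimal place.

First find each source's level at the receiver (point-source: −20·log₁₀(r/r_ref)), then combine on an intensity basis.
milling machine: 89 − 20·log₁₀(29.6/2.5) = 89 − 21.47 = 67.53 dB SPL.
shot-blast cabinet: 93 − 20·log₁₀(60.6/4.4) = 93 − 22.78 = 70.22 dB SPL.
Σ 10^(L/10) = 1.618e+07 → L_total = 10·log₁₀(1.618e+07) = 72.09 dB SPL.

72.1 dB SPL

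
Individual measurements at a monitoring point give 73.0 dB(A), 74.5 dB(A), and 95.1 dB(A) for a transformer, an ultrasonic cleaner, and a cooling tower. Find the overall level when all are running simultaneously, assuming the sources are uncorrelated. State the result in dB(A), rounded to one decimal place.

Incoherent sources combine by intensity addition: L_total = 10·log₁₀(Σ 10^(L_i/10)).
Σ 10^(L/10) = 10^(73.0/10) + 10^(74.5/10) + 10^(95.1/10) = 3.284e+09.
L_total = 10·log₁₀(3.284e+09) = 95.16 dB(A).

95.2 dB(A)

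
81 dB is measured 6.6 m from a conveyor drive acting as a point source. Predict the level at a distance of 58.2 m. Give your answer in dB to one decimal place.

For a point source, L₂ = L₁ − 20·log₁₀(r₂/r₁).
L₂ = 81 − 20·log₁₀(58.2/6.6) = 81 − 18.908 = 62.09 dB.

62.1 dB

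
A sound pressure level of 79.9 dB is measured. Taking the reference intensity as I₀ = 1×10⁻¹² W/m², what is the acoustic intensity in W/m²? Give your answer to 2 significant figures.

I/I₀ = 10^(79.9/10) = 9.772e+07, so I = 9.772e+07 × 10⁻¹² W/m².

9.8e-05 W/m²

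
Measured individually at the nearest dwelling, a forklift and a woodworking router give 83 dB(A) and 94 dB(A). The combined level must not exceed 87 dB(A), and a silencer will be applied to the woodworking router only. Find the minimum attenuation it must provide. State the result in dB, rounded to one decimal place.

Everything except the woodworking router sums to 10^(83/10) = 1.995e+08 in linear terms, 83.00 dB(A).
The limit corresponds to 10^(87/10) = 5.012e+08; subtracting the fixed part leaves 3.017e+08 for the woodworking router, i.e. 84.80 dB(A).
So the woodworking router must be reduced from 94 to 84.80 dB(A): IL = 9.20 dB.

9.2 dB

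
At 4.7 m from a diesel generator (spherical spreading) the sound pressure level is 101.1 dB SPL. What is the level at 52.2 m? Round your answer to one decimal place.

80.2 dB SPL

For a point source, L₂ = L₁ − 20·log₁₀(r₂/r₁).
L₂ = 101.1 − 20·log₁₀(52.2/4.7) = 101.1 − 20.911 = 80.19 dB SPL.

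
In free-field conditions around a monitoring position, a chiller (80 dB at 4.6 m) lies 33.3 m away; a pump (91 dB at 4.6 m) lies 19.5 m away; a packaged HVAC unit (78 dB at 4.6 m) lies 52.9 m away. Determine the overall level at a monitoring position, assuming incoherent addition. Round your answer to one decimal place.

78.6 dB

Apply inverse-square spreading to bring every level to the receiver, then sum 10^(L/10).
chiller: 80 − 20·log₁₀(33.3/4.6) = 80 − 17.19 = 62.81 dB.
pump: 91 − 20·log₁₀(19.5/4.6) = 91 − 12.55 = 78.45 dB.
packaged HVAC unit: 78 − 20·log₁₀(52.9/4.6) = 78 − 21.21 = 56.79 dB.
Σ 10^(L/10) = 7.244e+07 → L_total = 10·log₁₀(7.244e+07) = 78.60 dB.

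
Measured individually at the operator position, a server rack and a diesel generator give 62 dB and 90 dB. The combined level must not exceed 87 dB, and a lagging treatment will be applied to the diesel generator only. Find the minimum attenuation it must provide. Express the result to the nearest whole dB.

The untreated sources together contribute 10^(62/10) = 1.585e+06, i.e. 62.00 dB.
The limit corresponds to 10^(87/10) = 5.012e+08; subtracting the fixed part leaves 4.996e+08 for the diesel generator, i.e. 86.99 dB.
Required insertion loss = 90 − 86.99 = 3.01 dB.

3 dB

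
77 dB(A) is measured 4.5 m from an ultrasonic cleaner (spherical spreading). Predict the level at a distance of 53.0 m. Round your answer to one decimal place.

55.6 dB(A)

Spherical spreading from a point source gives a 20·log₁₀(r₂/r₁) drop.
L₂ = 77 − 20·log₁₀(53.0/4.5) = 77 − 21.421 = 55.58 dB(A).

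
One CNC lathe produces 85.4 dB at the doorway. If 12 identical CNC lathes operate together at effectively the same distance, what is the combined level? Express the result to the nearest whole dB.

L_total = L₁ + 10·log₁₀ N for N identical incoherent sources.
L_total = 85.4 + 10·log₁₀(12) = 85.4 + 10.792 = 96.19 dB.

96 dB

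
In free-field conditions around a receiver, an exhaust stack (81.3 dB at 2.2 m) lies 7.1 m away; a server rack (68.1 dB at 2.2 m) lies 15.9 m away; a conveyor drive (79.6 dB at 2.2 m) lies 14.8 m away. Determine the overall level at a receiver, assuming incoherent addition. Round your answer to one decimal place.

71.8 dB

First find each source's level at the receiver (point-source: −20·log₁₀(r/r_ref)), then combine on an intensity basis.
exhaust stack: 81.3 − 20·log₁₀(7.1/2.2) = 81.3 − 10.18 = 71.12 dB.
server rack: 68.1 − 20·log₁₀(15.9/2.2) = 68.1 − 17.18 = 50.92 dB.
conveyor drive: 79.6 − 20·log₁₀(14.8/2.2) = 79.6 − 16.56 = 63.04 dB.
Σ 10^(L/10) = 1.509e+07 → L_total = 10·log₁₀(1.509e+07) = 71.79 dB.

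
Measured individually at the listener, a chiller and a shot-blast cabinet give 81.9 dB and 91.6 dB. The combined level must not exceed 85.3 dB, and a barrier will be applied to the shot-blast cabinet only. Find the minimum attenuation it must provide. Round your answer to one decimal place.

9.0 dB

The untreated sources together contribute 10^(81.9/10) = 1.549e+08, i.e. 81.90 dB.
To meet 85.3 dB overall, the treated shot-blast cabinet may contribute at most 10^(85.3/10) − 1.549e+08 = 1.840e+08, i.e. 82.65 dB.
So the shot-blast cabinet must be reduced from 91.6 to 82.65 dB: IL = 8.95 dB.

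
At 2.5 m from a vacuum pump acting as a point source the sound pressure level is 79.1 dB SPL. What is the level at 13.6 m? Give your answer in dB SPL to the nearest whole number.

64 dB SPL

Point-source attenuation: ΔL = 20·log₁₀(r₂/r₁) = 20·log₁₀(13.6/2.5) = 14.712 dB.
L₂ = 79.1 − 20·log₁₀(13.6/2.5) = 79.1 − 14.712 = 64.39 dB SPL.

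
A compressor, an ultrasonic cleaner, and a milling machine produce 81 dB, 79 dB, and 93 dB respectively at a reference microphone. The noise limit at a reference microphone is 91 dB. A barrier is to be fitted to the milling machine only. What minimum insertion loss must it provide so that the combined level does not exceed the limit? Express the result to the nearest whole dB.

Fixed contribution from the other sources: Σ 10^(L/10) = 10^(81/10) + 10^(79/10) = 2.053e+08 (83.12 dB).
To meet 91 dB overall, the treated milling machine may contribute at most 10^(91/10) − 2.053e+08 = 1.054e+09, i.e. 90.23 dB.
So the milling machine must be reduced from 93 to 90.23 dB: IL = 2.77 dB.

3 dB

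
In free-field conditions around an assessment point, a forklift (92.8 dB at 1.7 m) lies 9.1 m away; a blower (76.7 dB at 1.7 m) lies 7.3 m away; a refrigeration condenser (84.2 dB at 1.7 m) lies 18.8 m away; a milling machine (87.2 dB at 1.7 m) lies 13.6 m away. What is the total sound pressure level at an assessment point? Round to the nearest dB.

79 dB

Apply inverse-square spreading to bring every level to the receiver, then sum 10^(L/10).
forklift: 92.8 − 20·log₁₀(9.1/1.7) = 92.8 − 14.57 = 78.23 dB.
blower: 76.7 − 20·log₁₀(7.3/1.7) = 76.7 − 12.66 = 64.04 dB.
refrigeration condenser: 84.2 − 20·log₁₀(18.8/1.7) = 84.2 − 20.87 = 63.33 dB.
milling machine: 87.2 − 20·log₁₀(13.6/1.7) = 87.2 − 18.06 = 69.14 dB.
Σ 10^(L/10) = 7.939e+07 → L_total = 10·log₁₀(7.939e+07) = 79.00 dB.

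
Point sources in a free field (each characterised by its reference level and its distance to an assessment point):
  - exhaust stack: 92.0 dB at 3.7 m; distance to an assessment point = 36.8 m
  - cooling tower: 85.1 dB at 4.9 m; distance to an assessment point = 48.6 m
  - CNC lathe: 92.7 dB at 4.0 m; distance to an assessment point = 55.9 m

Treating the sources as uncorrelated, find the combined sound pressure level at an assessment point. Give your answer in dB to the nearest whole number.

First find each source's level at the receiver (point-source: −20·log₁₀(r/r_ref)), then combine on an intensity basis.
exhaust stack: 92.0 − 20·log₁₀(36.8/3.7) = 92.0 − 19.95 = 72.05 dB.
cooling tower: 85.1 − 20·log₁₀(48.6/4.9) = 85.1 − 19.93 = 65.17 dB.
CNC lathe: 92.7 − 20·log₁₀(55.9/4.0) = 92.7 − 22.91 = 69.79 dB.
Σ 10^(L/10) = 2.885e+07 → L_total = 10·log₁₀(2.885e+07) = 74.60 dB.

75 dB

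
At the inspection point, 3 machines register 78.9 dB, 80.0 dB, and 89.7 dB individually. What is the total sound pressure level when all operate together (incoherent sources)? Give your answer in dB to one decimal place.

90.5 dB

For uncorrelated sources the intensities add, so convert each level to linear form, sum, and take 10·log₁₀ of the total.
Σ 10^(L/10) = 10^(78.9/10) + 10^(80.0/10) + 10^(89.7/10) = 1.111e+09.
L_total = 10·log₁₀(1.111e+09) = 90.46 dB.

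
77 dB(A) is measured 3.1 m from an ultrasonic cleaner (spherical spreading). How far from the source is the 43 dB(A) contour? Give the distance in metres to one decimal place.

155.4 m

For a point source L₁ − L₂ = 20·log₁₀(r₂/r₁), so r₂ = r₁·10^((L₁−L₂)/20).
r₂ = 3.1·10^((77−43)/20) = 3.1·10^(34.0/20) = 155.37 m.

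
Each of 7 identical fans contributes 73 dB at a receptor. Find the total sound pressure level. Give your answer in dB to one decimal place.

N identical incoherent sources raise the level by 10·log₁₀ N.
L_total = 73 + 10·log₁₀(7) = 73 + 8.451 = 81.45 dB.

81.5 dB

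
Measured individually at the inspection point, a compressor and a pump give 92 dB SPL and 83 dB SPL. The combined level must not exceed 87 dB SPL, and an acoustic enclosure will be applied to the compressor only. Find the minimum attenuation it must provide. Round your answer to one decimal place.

7.2 dB

Everything except the compressor sums to 10^(83/10) = 1.995e+08 in linear terms, 83.00 dB SPL.
The limit corresponds to 10^(87/10) = 5.012e+08; subtracting the fixed part leaves 3.017e+08 for the compressor, i.e. 84.80 dB SPL.
So the compressor must be reduced from 92 to 84.80 dB SPL: IL = 7.20 dB.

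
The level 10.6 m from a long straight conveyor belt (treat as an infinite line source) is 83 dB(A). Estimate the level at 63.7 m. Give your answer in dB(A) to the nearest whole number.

For a line source, L₂ = L₁ − 10·log₁₀(r₂/r₁).
L₂ = 83 − 10·log₁₀(63.7/10.6) = 83 − 7.788 = 75.21 dB(A).

75 dB(A)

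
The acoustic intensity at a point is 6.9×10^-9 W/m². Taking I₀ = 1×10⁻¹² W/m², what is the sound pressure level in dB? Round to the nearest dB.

L = 10·log₁₀(I/I₀) = 10·log₁₀(6.9×10^-9/10⁻¹²) = 10·log₁₀(6.9×10^3).
L = 10·(0.8388 + 3) = 38.39 dB.

38 dB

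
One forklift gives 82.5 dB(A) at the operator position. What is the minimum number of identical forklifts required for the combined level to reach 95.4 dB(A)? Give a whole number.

20

The shortfall is 95.4 − 82.5 = 12.9 dB, and N units add 10·log₁₀ N, so need 10·log₁₀ N ≥ 12.9.
N ≥ 10^(12.9/10) = 19.498, so N = 20.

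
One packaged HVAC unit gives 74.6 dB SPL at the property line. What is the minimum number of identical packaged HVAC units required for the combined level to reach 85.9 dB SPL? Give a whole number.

14

Need L₁ + 10·log₁₀ N ≥ 85.9, i.e. log₁₀ N ≥ 1.13.
N ≥ 10^(11.3/10) = 13.490, so N = 14.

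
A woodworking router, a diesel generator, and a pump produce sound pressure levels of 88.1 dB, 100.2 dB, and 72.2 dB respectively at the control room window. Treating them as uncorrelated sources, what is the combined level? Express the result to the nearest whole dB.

100 dB

For uncorrelated sources the intensities add, so convert each level to linear form, sum, and take 10·log₁₀ of the total.
Σ 10^(L/10) = 10^(88.1/10) + 10^(100.2/10) + 10^(72.2/10) = 1.113e+10.
L_total = 10·log₁₀(1.113e+10) = 100.47 dB.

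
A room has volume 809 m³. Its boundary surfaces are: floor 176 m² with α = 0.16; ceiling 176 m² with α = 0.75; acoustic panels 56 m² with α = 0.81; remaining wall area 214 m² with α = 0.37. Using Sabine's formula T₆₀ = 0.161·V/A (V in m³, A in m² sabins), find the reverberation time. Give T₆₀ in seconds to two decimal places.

A = Σ Sᵢαᵢ = 176·0.16 + 176·0.75 + 56·0.81 + 214·0.37 = 284.70 m².
T₆₀ = 0.161·V/A = 0.161·809/284.70 = 0.457 s.

0.46 s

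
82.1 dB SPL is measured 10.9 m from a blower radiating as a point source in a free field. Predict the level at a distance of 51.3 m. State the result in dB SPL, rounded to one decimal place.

For a point source, L₂ = L₁ − 20·log₁₀(r₂/r₁).
L₂ = 82.1 − 20·log₁₀(51.3/10.9) = 82.1 − 13.454 = 68.65 dB SPL.

68.6 dB SPL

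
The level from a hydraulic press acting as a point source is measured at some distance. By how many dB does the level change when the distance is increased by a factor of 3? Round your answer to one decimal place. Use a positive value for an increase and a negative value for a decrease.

-9.5 dB

A point source loses 6 dB per doubling of distance; generally ΔL = −20·log₁₀(r₂/r₁).
ΔL = −20·log₁₀(3) = -9.54 dB.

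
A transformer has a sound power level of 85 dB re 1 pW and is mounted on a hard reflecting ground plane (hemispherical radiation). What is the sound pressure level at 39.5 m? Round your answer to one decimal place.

45.1 dB

Free-field hemispherical radiation: L_p = L_w − 10·log₁₀(2π·r²), r = 39.5 m.
2π·r² = 9803 m², 10·log₁₀ of that is 39.914 dB.
L_p = 85 − 39.914 = 45.09 dB.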